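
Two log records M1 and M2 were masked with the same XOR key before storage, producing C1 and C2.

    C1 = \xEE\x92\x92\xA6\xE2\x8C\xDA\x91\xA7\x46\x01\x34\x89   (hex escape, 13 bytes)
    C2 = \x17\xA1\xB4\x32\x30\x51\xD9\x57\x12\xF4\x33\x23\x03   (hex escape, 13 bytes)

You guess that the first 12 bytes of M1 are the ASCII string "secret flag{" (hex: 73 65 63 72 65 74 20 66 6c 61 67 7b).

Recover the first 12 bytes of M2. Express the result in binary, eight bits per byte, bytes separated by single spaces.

First, C1 ⊕ C2 = (M1 ⊕ K) ⊕ (M2 ⊕ K) = M1 ⊕ M2, so the key drops out. Then M2 = (M1 ⊕ M2) ⊕ M1 over the first 12 bytes.
byte 0: (ee xor 17) xor 73 = f9 xor 73 = 8a
byte 1: (92 xor a1) xor 65 = 33 xor 65 = 56
byte 2: (92 xor b4) xor 63 = 26 xor 63 = 45
byte 3: (a6 xor 32) xor 72 = 94 xor 72 = e6
byte 4: (e2 xor 30) xor 65 = d2 xor 65 = b7
byte 5: (8c xor 51) xor 74 = dd xor 74 = a9
byte 6: (da xor d9) xor 20 = 03 xor 20 = 23
byte 7: (91 xor 57) xor 66 = c6 xor 66 = a0
byte 8: (a7 xor 12) xor 6c = b5 xor 6c = d9
byte 9: (46 xor f4) xor 61 = b2 xor 61 = d3
byte 10: (01 xor 33) xor 67 = 32 xor 67 = 55
byte 11: (34 xor 23) xor 7b = 17 xor 7b = 6c

10001010 01010110 01000101 11100110 10110111 10101001 00100011 10100000 11011001 11010011 01010101 01101100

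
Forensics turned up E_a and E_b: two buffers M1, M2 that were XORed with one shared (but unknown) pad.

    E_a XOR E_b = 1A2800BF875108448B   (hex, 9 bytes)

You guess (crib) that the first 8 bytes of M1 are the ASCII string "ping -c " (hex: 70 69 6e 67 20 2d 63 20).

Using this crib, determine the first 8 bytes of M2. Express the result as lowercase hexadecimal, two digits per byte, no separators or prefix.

Since E_a ⊕ E_b = M1 ⊕ M2, XORing with the guessed M1 bytes yields the corresponding M2 bytes: M2 = (E_a ⊕ E_b) ⊕ M1.
byte 0:  26 XOR 112 = 106
byte 1:  40 XOR 105 =  65
byte 2:   0 XOR 110 = 110
byte 3: 191 XOR 103 = 216
byte 4: 135 XOR  32 = 167
byte 5:  81 XOR  45 = 124
byte 6:   8 XOR  99 = 107
byte 7:  68 XOR  32 = 100

6a416ed8a77c6b64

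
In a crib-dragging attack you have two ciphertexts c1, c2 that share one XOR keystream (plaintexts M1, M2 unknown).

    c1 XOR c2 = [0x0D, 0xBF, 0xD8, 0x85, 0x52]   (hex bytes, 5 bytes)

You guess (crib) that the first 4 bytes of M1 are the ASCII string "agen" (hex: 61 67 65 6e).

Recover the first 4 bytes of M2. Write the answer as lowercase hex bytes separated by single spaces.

Since c1 ⊕ c2 = M1 ⊕ M2, XORing with the guessed M1 bytes yields the corresponding M2 bytes: M2 = (c1 ⊕ c2) ⊕ M1.
0d XOR 61 = 6c
bf XOR 67 = d8
d8 XOR 65 = bd
85 XOR 6e = eb

6c d8 bd eb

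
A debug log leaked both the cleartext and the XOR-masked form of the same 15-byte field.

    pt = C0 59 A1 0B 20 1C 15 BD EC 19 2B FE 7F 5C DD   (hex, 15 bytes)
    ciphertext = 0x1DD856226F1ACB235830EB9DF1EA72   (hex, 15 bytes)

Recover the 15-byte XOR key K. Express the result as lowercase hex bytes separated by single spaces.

Since ciphertext = pt ⊕ K, XORing both sides with pt gives K = pt ⊕ ciphertext.
byte 0: 11000000 ⊕ 00011101 = 11011101
byte 1: 01011001 ⊕ 11011000 = 10000001
byte 2: 10100001 ⊕ 01010110 = 11110111
byte 3: 00001011 ⊕ 00100010 = 00101001
byte 4: 00100000 ⊕ 01101111 = 01001111
byte 5: 00011100 ⊕ 00011010 = 00000110
byte 6: 00010101 ⊕ 11001011 = 11011110
byte 7: 10111101 ⊕ 00100011 = 10011110
byte 8: 11101100 ⊕ 01011000 = 10110100
byte 9: 00011001 ⊕ 00110000 = 00101001
byte 10: 00101011 ⊕ 11101011 = 11000000
byte 11: 11111110 ⊕ 10011101 = 01100011
byte 12: 01111111 ⊕ 11110001 = 10001110
byte 13: 01011100 ⊕ 11101010 = 10110110
byte 14: 11011101 ⊕ 01110010 = 10101111

dd 81 f7 29 4f 06 de 9e b4 29 c0 63 8e b6 af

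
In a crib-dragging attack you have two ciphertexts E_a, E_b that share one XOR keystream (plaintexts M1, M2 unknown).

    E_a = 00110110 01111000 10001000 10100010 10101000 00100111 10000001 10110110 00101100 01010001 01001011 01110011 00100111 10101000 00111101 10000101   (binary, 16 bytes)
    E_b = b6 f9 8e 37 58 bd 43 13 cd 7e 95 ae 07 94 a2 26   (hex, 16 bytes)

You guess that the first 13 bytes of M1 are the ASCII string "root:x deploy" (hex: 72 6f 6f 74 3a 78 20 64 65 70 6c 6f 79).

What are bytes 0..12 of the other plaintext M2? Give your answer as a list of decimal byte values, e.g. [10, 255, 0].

First, E_a ⊕ E_b = (M1 ⊕ K) ⊕ (M2 ⊕ K) = M1 ⊕ M2, so the key drops out. Then M2 = (M1 ⊕ M2) ⊕ M1 over the first 13 bytes.
byte 0: (36 ^ b6) ^ 72 = 80 ^ 72 = f2
byte 1: (78 ^ f9) ^ 6f = 81 ^ 6f = ee
byte 2: (88 ^ 8e) ^ 6f = 06 ^ 6f = 69
byte 3: (a2 ^ 37) ^ 74 = 95 ^ 74 = e1
byte 4: (a8 ^ 58) ^ 3a = f0 ^ 3a = ca
byte 5: (27 ^ bd) ^ 78 = 9a ^ 78 = e2
byte 6: (81 ^ 43) ^ 20 = c2 ^ 20 = e2
byte 7: (b6 ^ 13) ^ 64 = a5 ^ 64 = c1
byte 8: (2c ^ cd) ^ 65 = e1 ^ 65 = 84
byte 9: (51 ^ 7e) ^ 70 = 2f ^ 70 = 5f
byte 10: (4b ^ 95) ^ 6c = de ^ 6c = b2
byte 11: (73 ^ ae) ^ 6f = dd ^ 6f = b2
byte 12: (27 ^ 07) ^ 79 = 20 ^ 79 = 59

[242, 238, 105, 225, 202, 226, 226, 193, 132, 95, 178, 178, 89]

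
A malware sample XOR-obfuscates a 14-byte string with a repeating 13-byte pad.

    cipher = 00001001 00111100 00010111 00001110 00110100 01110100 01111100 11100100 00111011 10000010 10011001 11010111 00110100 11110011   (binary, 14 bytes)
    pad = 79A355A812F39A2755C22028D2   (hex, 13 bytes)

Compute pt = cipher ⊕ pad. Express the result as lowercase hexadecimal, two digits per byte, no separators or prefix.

709f42a62687e6c36e40b9ffe68a

The 13-byte key repeats, so the effective keystream is 79 a3 55 a8 12 f3 9a 27 55 c2 20 28 d2 79.
byte 0:   9 XOR 121 = 112
byte 1:  60 XOR 163 = 159
byte 2:  23 XOR  85 =  66
byte 3:  14 XOR 168 = 166
byte 4:  52 XOR  18 =  38
byte 5: 116 XOR 243 = 135
byte 6: 124 XOR 154 = 230
byte 7: 228 XOR  39 = 195
byte 8:  59 XOR  85 = 110
byte 9: 130 XOR 194 =  64
byte 10: 153 XOR  32 = 185
byte 11: 215 XOR  40 = 255
byte 12:  52 XOR 210 = 230
byte 13: 243 XOR 121 = 138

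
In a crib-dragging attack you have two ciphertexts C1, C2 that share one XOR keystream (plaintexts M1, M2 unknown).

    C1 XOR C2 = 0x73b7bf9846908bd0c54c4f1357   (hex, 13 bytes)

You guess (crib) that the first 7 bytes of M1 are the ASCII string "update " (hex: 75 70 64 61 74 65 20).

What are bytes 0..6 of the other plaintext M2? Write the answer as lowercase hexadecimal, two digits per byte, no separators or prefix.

06c7dbf932f5ab

Since C1 ⊕ C2 = M1 ⊕ M2, XORing with the guessed M1 bytes yields the corresponding M2 bytes: M2 = (C1 ⊕ C2) ⊕ M1.
115 ⊕ 117 =   6
183 ⊕ 112 = 199
191 ⊕ 100 = 219
152 ⊕  97 = 249
 70 ⊕ 116 =  50
144 ⊕ 101 = 245
139 ⊕  32 = 171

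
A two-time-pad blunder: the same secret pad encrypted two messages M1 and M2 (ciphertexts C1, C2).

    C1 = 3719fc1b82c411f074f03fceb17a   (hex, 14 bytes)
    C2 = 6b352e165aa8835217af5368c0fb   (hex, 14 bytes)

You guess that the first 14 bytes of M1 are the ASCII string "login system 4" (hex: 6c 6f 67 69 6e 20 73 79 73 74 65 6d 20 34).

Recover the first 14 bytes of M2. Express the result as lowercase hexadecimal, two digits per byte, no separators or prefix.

3043b564b64ce1db102b09cb51b5

First, C1 ⊕ C2 = (M1 ⊕ K) ⊕ (M2 ⊕ K) = M1 ⊕ M2, so the key drops out. Then M2 = (M1 ⊕ M2) ⊕ M1 over the first 14 bytes.
byte 0: (37 ⊕ 6b) ⊕ 6c = 5c ⊕ 6c = 30
byte 1: (19 ⊕ 35) ⊕ 6f = 2c ⊕ 6f = 43
byte 2: (fc ⊕ 2e) ⊕ 67 = d2 ⊕ 67 = b5
byte 3: (1b ⊕ 16) ⊕ 69 = 0d ⊕ 69 = 64
byte 4: (82 ⊕ 5a) ⊕ 6e = d8 ⊕ 6e = b6
byte 5: (c4 ⊕ a8) ⊕ 20 = 6c ⊕ 20 = 4c
byte 6: (11 ⊕ 83) ⊕ 73 = 92 ⊕ 73 = e1
byte 7: (f0 ⊕ 52) ⊕ 79 = a2 ⊕ 79 = db
byte 8: (74 ⊕ 17) ⊕ 73 = 63 ⊕ 73 = 10
byte 9: (f0 ⊕ af) ⊕ 74 = 5f ⊕ 74 = 2b
byte 10: (3f ⊕ 53) ⊕ 65 = 6c ⊕ 65 = 09
byte 11: (ce ⊕ 68) ⊕ 6d = a6 ⊕ 6d = cb
byte 12: (b1 ⊕ c0) ⊕ 20 = 71 ⊕ 20 = 51
byte 13: (7a ⊕ fb) ⊕ 34 = 81 ⊕ 34 = b5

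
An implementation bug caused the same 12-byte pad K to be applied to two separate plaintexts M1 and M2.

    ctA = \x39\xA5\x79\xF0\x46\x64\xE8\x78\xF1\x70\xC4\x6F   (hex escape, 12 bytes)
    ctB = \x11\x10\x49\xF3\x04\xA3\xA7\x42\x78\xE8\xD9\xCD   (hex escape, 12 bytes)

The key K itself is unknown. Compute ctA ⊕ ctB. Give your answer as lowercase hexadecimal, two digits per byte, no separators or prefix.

ctA ⊕ ctB = (M1 ⊕ K) ⊕ (M2 ⊕ K) = M1 ⊕ M2 — the shared key cancels under XOR.
 57 xor  17 =  40
165 xor  16 = 181
121 xor  73 =  48
240 xor 243 =   3
 70 xor   4 =  66
100 xor 163 = 199
232 xor 167 =  79
120 xor  66 =  58
241 xor 120 = 137
112 xor 232 = 152
196 xor 217 =  29
111 xor 205 = 162

28b5300342c74f3a89981da2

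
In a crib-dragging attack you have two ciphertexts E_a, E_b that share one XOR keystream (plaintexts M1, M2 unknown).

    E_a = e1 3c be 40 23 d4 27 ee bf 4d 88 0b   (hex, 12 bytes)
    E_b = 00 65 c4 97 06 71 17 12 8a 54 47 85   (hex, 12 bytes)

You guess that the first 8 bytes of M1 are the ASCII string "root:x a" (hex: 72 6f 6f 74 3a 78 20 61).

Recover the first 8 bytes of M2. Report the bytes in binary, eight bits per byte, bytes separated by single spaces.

10010011 00110110 00010101 10100011 00011111 11011101 00010000 10011101

First, E_a ⊕ E_b = (M1 ⊕ K) ⊕ (M2 ⊕ K) = M1 ⊕ M2, so the key drops out. Then M2 = (M1 ⊕ M2) ⊕ M1 over the first 8 bytes.
byte 0: (e1 XOR 00) XOR 72 = e1 XOR 72 = 93
byte 1: (3c XOR 65) XOR 6f = 59 XOR 6f = 36
byte 2: (be XOR c4) XOR 6f = 7a XOR 6f = 15
byte 3: (40 XOR 97) XOR 74 = d7 XOR 74 = a3
byte 4: (23 XOR 06) XOR 3a = 25 XOR 3a = 1f
byte 5: (d4 XOR 71) XOR 78 = a5 XOR 78 = dd
byte 6: (27 XOR 17) XOR 20 = 30 XOR 20 = 10
byte 7: (ee XOR 12) XOR 61 = fc XOR 61 = 9d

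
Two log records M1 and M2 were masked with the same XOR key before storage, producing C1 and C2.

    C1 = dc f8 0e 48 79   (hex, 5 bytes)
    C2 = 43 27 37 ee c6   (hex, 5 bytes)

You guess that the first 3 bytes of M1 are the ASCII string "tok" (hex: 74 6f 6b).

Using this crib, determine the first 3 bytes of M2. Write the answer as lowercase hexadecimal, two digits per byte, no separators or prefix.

ebb052

First, C1 ⊕ C2 = (M1 ⊕ K) ⊕ (M2 ⊕ K) = M1 ⊕ M2, so the key drops out. Then M2 = (M1 ⊕ M2) ⊕ M1 over the first 3 bytes.
byte 0: (dc xor 43) xor 74 = 9f xor 74 = eb
byte 1: (f8 xor 27) xor 6f = df xor 6f = b0
byte 2: (0e xor 37) xor 6b = 39 xor 6b = 52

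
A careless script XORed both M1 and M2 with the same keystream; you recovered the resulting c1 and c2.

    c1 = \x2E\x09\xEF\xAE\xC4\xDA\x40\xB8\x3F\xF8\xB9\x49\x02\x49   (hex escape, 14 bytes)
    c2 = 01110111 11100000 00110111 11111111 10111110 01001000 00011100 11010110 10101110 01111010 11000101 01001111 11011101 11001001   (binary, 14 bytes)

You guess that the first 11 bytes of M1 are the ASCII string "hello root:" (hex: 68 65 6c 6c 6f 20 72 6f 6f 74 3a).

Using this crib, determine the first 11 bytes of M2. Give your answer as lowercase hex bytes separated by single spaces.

31 8c b4 3d 15 b2 2e 01 fe f6 46

First, c1 ⊕ c2 = (M1 ⊕ K) ⊕ (M2 ⊕ K) = M1 ⊕ M2, so the key drops out. Then M2 = (M1 ⊕ M2) ⊕ M1 over the first 11 bytes.
byte 0: (2e ^ 77) ^ 68 = 59 ^ 68 = 31
byte 1: (09 ^ e0) ^ 65 = e9 ^ 65 = 8c
byte 2: (ef ^ 37) ^ 6c = d8 ^ 6c = b4
byte 3: (ae ^ ff) ^ 6c = 51 ^ 6c = 3d
byte 4: (c4 ^ be) ^ 6f = 7a ^ 6f = 15
byte 5: (da ^ 48) ^ 20 = 92 ^ 20 = b2
byte 6: (40 ^ 1c) ^ 72 = 5c ^ 72 = 2e
byte 7: (b8 ^ d6) ^ 6f = 6e ^ 6f = 01
byte 8: (3f ^ ae) ^ 6f = 91 ^ 6f = fe
byte 9: (f8 ^ 7a) ^ 74 = 82 ^ 74 = f6
byte 10: (b9 ^ c5) ^ 3a = 7c ^ 3a = 46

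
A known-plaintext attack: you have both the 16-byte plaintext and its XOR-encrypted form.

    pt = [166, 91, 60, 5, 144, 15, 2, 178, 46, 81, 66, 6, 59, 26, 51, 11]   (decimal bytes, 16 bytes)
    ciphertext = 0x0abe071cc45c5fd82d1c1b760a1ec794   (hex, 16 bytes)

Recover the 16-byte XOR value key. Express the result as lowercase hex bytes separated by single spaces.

Since ciphertext = pt ⊕ key, XORing both sides with pt gives key = pt ⊕ ciphertext.
a6 ^ 0a = ac
5b ^ be = e5
3c ^ 07 = 3b
05 ^ 1c = 19
90 ^ c4 = 54
0f ^ 5c = 53
02 ^ 5f = 5d
b2 ^ d8 = 6a
2e ^ 2d = 03
51 ^ 1c = 4d
42 ^ 1b = 59
06 ^ 76 = 70
3b ^ 0a = 31
1a ^ 1e = 04
33 ^ c7 = f4
0b ^ 94 = 9f

ac e5 3b 19 54 53 5d 6a 03 4d 59 70 31 04 f4 9f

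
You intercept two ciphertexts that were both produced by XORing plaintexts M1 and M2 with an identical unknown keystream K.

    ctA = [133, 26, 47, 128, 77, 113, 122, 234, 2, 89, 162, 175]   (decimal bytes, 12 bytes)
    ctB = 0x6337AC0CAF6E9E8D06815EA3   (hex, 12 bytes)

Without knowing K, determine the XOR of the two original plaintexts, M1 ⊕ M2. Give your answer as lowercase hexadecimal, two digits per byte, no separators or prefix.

ctA ⊕ ctB = (M1 ⊕ K) ⊕ (M2 ⊕ K) = M1 ⊕ M2 — the shared key cancels under XOR.
85 ^ 63 = e6
1a ^ 37 = 2d
2f ^ ac = 83
80 ^ 0c = 8c
4d ^ af = e2
71 ^ 6e = 1f
7a ^ 9e = e4
ea ^ 8d = 67
02 ^ 06 = 04
59 ^ 81 = d8
a2 ^ 5e = fc
af ^ a3 = 0c

e62d838ce21fe46704d8fc0c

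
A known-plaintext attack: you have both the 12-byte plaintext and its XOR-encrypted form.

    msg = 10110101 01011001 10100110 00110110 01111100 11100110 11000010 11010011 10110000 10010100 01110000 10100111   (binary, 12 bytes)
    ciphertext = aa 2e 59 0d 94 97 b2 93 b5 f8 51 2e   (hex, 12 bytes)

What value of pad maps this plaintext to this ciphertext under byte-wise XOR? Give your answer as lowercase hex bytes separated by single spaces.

1f 77 ff 3b e8 71 70 40 05 6c 21 89

Since ciphertext = msg ⊕ pad, XORing both sides with msg gives pad = msg ⊕ ciphertext.
b5 ⊕ aa = 1f
59 ⊕ 2e = 77
a6 ⊕ 59 = ff
36 ⊕ 0d = 3b
7c ⊕ 94 = e8
e6 ⊕ 97 = 71
c2 ⊕ b2 = 70
d3 ⊕ 93 = 40
b0 ⊕ b5 = 05
94 ⊕ f8 = 6c
70 ⊕ 51 = 21
a7 ⊕ 2e = 89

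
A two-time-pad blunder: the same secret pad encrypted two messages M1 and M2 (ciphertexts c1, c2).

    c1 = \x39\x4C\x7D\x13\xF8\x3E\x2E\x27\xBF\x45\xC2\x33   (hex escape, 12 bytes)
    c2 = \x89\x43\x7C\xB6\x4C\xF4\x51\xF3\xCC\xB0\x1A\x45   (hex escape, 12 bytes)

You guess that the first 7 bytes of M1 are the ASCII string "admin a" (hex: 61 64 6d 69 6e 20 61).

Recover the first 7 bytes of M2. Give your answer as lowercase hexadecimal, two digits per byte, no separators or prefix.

First, c1 ⊕ c2 = (M1 ⊕ K) ⊕ (M2 ⊕ K) = M1 ⊕ M2, so the key drops out. Then M2 = (M1 ⊕ M2) ⊕ M1 over the first 7 bytes.
byte 0: (39 XOR 89) XOR 61 = b0 XOR 61 = d1
byte 1: (4c XOR 43) XOR 64 = 0f XOR 64 = 6b
byte 2: (7d XOR 7c) XOR 6d = 01 XOR 6d = 6c
byte 3: (13 XOR b6) XOR 69 = a5 XOR 69 = cc
byte 4: (f8 XOR 4c) XOR 6e = b4 XOR 6e = da
byte 5: (3e XOR f4) XOR 20 = ca XOR 20 = ea
byte 6: (2e XOR 51) XOR 61 = 7f XOR 61 = 1e

d16b6cccdaea1e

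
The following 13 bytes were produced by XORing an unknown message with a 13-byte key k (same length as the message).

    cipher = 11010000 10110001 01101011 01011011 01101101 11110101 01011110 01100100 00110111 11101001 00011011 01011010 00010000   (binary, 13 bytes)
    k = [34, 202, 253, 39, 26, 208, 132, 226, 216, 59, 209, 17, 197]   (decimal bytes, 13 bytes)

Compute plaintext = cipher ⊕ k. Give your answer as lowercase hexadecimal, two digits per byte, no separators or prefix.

f27b967c7725da86efd2ca4bd5

208 ^  34 = 242
177 ^ 202 = 123
107 ^ 253 = 150
 91 ^  39 = 124
109 ^  26 = 119
245 ^ 208 =  37
 94 ^ 132 = 218
100 ^ 226 = 134
 55 ^ 216 = 239
233 ^  59 = 210
 27 ^ 209 = 202
 90 ^  17 =  75
 16 ^ 197 = 213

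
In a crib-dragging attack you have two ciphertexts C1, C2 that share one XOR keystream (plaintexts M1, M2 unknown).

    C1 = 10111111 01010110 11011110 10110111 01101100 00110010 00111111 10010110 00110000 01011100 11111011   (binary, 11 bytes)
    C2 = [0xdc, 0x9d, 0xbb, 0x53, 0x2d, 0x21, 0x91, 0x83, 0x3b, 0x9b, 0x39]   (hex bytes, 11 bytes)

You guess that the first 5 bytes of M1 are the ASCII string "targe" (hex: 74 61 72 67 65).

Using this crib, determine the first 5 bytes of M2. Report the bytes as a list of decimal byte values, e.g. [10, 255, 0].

[23, 170, 23, 131, 36]

First, C1 ⊕ C2 = (M1 ⊕ K) ⊕ (M2 ⊕ K) = M1 ⊕ M2, so the key drops out. Then M2 = (M1 ⊕ M2) ⊕ M1 over the first 5 bytes.
byte 0: (bf xor dc) xor 74 = 63 xor 74 = 17
byte 1: (56 xor 9d) xor 61 = cb xor 61 = aa
byte 2: (de xor bb) xor 72 = 65 xor 72 = 17
byte 3: (b7 xor 53) xor 67 = e4 xor 67 = 83
byte 4: (6c xor 2d) xor 65 = 41 xor 65 = 24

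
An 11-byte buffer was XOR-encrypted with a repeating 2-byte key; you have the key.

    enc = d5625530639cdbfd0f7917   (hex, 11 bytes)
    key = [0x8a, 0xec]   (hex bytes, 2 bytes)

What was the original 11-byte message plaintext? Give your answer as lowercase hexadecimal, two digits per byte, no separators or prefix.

5f8edfdce970511185959d

The 2-byte key repeats, so the effective keystream is 8a ec 8a ec 8a ec 8a ec 8a ec 8a.
byte 0: 213 ⊕ 138 =  95
byte 1:  98 ⊕ 236 = 142
byte 2:  85 ⊕ 138 = 223
byte 3:  48 ⊕ 236 = 220
byte 4:  99 ⊕ 138 = 233
byte 5: 156 ⊕ 236 = 112
byte 6: 219 ⊕ 138 =  81
byte 7: 253 ⊕ 236 =  17
byte 8:  15 ⊕ 138 = 133
byte 9: 121 ⊕ 236 = 149
byte 10:  23 ⊕ 138 = 157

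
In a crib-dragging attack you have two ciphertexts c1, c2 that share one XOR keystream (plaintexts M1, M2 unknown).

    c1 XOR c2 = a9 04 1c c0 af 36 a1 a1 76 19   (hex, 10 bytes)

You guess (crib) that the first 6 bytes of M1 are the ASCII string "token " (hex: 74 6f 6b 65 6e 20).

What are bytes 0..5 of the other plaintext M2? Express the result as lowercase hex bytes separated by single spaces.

dd 6b 77 a5 c1 16

Since c1 ⊕ c2 = M1 ⊕ M2, XORing with the guessed M1 bytes yields the corresponding M2 bytes: M2 = (c1 ⊕ c2) ⊕ M1.
a9 XOR 74 = dd
04 XOR 6f = 6b
1c XOR 6b = 77
c0 XOR 65 = a5
af XOR 6e = c1
36 XOR 20 = 16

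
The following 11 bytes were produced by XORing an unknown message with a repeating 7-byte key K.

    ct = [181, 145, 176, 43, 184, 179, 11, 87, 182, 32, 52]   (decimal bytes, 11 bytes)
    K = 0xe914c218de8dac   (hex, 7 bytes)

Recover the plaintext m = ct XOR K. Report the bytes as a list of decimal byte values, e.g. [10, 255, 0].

The 7-byte key repeats, so the effective keystream is e9 14 c2 18 de 8d ac e9 14 c2 18.
byte 0: b5 XOR e9 = 5c
byte 1: 91 XOR 14 = 85
byte 2: b0 XOR c2 = 72
byte 3: 2b XOR 18 = 33
byte 4: b8 XOR de = 66
byte 5: b3 XOR 8d = 3e
byte 6: 0b XOR ac = a7
byte 7: 57 XOR e9 = be
byte 8: b6 XOR 14 = a2
byte 9: 20 XOR c2 = e2
byte 10: 34 XOR 18 = 2c

[92, 133, 114, 51, 102, 62, 167, 190, 162, 226, 44]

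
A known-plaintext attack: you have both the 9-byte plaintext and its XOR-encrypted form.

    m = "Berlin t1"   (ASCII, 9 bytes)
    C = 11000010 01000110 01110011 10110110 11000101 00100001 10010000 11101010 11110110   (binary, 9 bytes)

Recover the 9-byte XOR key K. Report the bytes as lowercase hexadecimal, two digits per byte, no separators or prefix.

802301daac4fb09ec7

Since C = m ⊕ K, XORing both sides with m gives K = m ⊕ C.
42 xor c2 = 80
65 xor 46 = 23
72 xor 73 = 01
6c xor b6 = da
69 xor c5 = ac
6e xor 21 = 4f
20 xor 90 = b0
74 xor ea = 9e
31 xor f6 = c7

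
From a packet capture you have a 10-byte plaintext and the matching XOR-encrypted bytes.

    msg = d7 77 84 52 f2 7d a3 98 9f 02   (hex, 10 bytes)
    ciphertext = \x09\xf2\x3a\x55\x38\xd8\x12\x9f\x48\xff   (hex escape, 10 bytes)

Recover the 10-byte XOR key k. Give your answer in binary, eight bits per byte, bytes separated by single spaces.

11011110 10000101 10111110 00000111 11001010 10100101 10110001 00000111 11010111 11111101

Since ciphertext = msg ⊕ k, XORing both sides with msg gives k = msg ⊕ ciphertext.
d7 ⊕ 09 = de
77 ⊕ f2 = 85
84 ⊕ 3a = be
52 ⊕ 55 = 07
f2 ⊕ 38 = ca
7d ⊕ d8 = a5
a3 ⊕ 12 = b1
98 ⊕ 9f = 07
9f ⊕ 48 = d7
02 ⊕ ff = fd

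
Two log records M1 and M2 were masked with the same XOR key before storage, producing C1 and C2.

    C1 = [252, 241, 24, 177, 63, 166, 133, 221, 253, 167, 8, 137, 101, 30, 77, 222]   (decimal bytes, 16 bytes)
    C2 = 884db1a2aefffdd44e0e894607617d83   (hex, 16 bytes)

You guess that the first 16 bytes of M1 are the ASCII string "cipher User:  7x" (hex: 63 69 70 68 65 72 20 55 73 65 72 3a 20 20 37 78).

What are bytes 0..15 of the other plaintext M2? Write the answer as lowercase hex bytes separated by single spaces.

17 d5 d9 7b f4 2b 58 5c c0 cc f3 f5 42 5f 07 25

First, C1 ⊕ C2 = (M1 ⊕ K) ⊕ (M2 ⊕ K) = M1 ⊕ M2, so the key drops out. Then M2 = (M1 ⊕ M2) ⊕ M1 over the first 16 bytes.
byte 0: (fc xor 88) xor 63 = 74 xor 63 = 17
byte 1: (f1 xor 4d) xor 69 = bc xor 69 = d5
byte 2: (18 xor b1) xor 70 = a9 xor 70 = d9
byte 3: (b1 xor a2) xor 68 = 13 xor 68 = 7b
byte 4: (3f xor ae) xor 65 = 91 xor 65 = f4
byte 5: (a6 xor ff) xor 72 = 59 xor 72 = 2b
byte 6: (85 xor fd) xor 20 = 78 xor 20 = 58
byte 7: (dd xor d4) xor 55 = 09 xor 55 = 5c
byte 8: (fd xor 4e) xor 73 = b3 xor 73 = c0
byte 9: (a7 xor 0e) xor 65 = a9 xor 65 = cc
byte 10: (08 xor 89) xor 72 = 81 xor 72 = f3
byte 11: (89 xor 46) xor 3a = cf xor 3a = f5
byte 12: (65 xor 07) xor 20 = 62 xor 20 = 42
byte 13: (1e xor 61) xor 20 = 7f xor 20 = 5f
byte 14: (4d xor 7d) xor 37 = 30 xor 37 = 07
byte 15: (de xor 83) xor 78 = 5d xor 78 = 25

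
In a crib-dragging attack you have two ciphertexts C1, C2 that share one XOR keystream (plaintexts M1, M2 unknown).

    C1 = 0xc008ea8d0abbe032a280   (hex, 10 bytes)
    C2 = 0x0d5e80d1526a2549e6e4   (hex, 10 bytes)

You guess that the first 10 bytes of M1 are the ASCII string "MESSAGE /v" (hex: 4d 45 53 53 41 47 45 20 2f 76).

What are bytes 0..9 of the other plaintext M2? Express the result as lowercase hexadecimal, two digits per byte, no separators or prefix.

8013390f1996805b6b12

First, C1 ⊕ C2 = (M1 ⊕ K) ⊕ (M2 ⊕ K) = M1 ⊕ M2, so the key drops out. Then M2 = (M1 ⊕ M2) ⊕ M1 over the first 10 bytes.
byte 0: (c0 XOR 0d) XOR 4d = cd XOR 4d = 80
byte 1: (08 XOR 5e) XOR 45 = 56 XOR 45 = 13
byte 2: (ea XOR 80) XOR 53 = 6a XOR 53 = 39
byte 3: (8d XOR d1) XOR 53 = 5c XOR 53 = 0f
byte 4: (0a XOR 52) XOR 41 = 58 XOR 41 = 19
byte 5: (bb XOR 6a) XOR 47 = d1 XOR 47 = 96
byte 6: (e0 XOR 25) XOR 45 = c5 XOR 45 = 80
byte 7: (32 XOR 49) XOR 20 = 7b XOR 20 = 5b
byte 8: (a2 XOR e6) XOR 2f = 44 XOR 2f = 6b
byte 9: (80 XOR e4) XOR 76 = 64 XOR 76 = 12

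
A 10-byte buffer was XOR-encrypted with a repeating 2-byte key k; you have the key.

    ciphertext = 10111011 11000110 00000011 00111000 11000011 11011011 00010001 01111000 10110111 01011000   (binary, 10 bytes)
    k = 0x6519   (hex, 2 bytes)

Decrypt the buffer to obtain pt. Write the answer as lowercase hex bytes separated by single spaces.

The 2-byte key repeats, so the effective keystream is 65 19 65 19 65 19 65 19 65 19.
byte 0: 187 XOR 101 = 222
byte 1: 198 XOR  25 = 223
byte 2:   3 XOR 101 = 102
byte 3:  56 XOR  25 =  33
byte 4: 195 XOR 101 = 166
byte 5: 219 XOR  25 = 194
byte 6:  17 XOR 101 = 116
byte 7: 120 XOR  25 =  97
byte 8: 183 XOR 101 = 210
byte 9:  88 XOR  25 =  65

de df 66 21 a6 c2 74 61 d2 41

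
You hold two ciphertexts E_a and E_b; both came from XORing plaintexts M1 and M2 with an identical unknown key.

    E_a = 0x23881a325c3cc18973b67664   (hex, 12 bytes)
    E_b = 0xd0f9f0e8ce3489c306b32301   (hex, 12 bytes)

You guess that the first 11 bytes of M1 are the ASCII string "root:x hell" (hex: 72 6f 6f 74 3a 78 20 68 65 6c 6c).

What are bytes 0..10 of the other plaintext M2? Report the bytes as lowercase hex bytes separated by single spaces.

First, E_a ⊕ E_b = (M1 ⊕ K) ⊕ (M2 ⊕ K) = M1 ⊕ M2, so the key drops out. Then M2 = (M1 ⊕ M2) ⊕ M1 over the first 11 bytes.
byte 0: (23 xor d0) xor 72 = f3 xor 72 = 81
byte 1: (88 xor f9) xor 6f = 71 xor 6f = 1e
byte 2: (1a xor f0) xor 6f = ea xor 6f = 85
byte 3: (32 xor e8) xor 74 = da xor 74 = ae
byte 4: (5c xor ce) xor 3a = 92 xor 3a = a8
byte 5: (3c xor 34) xor 78 = 08 xor 78 = 70
byte 6: (c1 xor 89) xor 20 = 48 xor 20 = 68
byte 7: (89 xor c3) xor 68 = 4a xor 68 = 22
byte 8: (73 xor 06) xor 65 = 75 xor 65 = 10
byte 9: (b6 xor b3) xor 6c = 05 xor 6c = 69
byte 10: (76 xor 23) xor 6c = 55 xor 6c = 39

81 1e 85 ae a8 70 68 22 10 69 39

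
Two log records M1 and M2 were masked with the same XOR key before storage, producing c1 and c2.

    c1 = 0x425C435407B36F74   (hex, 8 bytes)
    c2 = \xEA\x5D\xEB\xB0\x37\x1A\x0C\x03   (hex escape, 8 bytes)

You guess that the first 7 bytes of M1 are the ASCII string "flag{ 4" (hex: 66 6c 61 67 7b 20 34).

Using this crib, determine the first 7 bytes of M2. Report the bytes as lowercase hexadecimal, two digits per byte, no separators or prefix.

First, c1 ⊕ c2 = (M1 ⊕ K) ⊕ (M2 ⊕ K) = M1 ⊕ M2, so the key drops out. Then M2 = (M1 ⊕ M2) ⊕ M1 over the first 7 bytes.
byte 0: (42 ^ ea) ^ 66 = a8 ^ 66 = ce
byte 1: (5c ^ 5d) ^ 6c = 01 ^ 6c = 6d
byte 2: (43 ^ eb) ^ 61 = a8 ^ 61 = c9
byte 3: (54 ^ b0) ^ 67 = e4 ^ 67 = 83
byte 4: (07 ^ 37) ^ 7b = 30 ^ 7b = 4b
byte 5: (b3 ^ 1a) ^ 20 = a9 ^ 20 = 89
byte 6: (6f ^ 0c) ^ 34 = 63 ^ 34 = 57

ce6dc9834b8957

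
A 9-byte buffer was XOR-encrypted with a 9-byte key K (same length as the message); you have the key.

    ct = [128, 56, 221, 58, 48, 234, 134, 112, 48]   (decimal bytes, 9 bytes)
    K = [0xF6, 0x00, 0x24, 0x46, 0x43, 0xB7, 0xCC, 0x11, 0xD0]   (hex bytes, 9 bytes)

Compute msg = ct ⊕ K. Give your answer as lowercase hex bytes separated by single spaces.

76 38 f9 7c 73 5d 4a 61 e0

80 ^ f6 = 76
38 ^ 00 = 38
dd ^ 24 = f9
3a ^ 46 = 7c
30 ^ 43 = 73
ea ^ b7 = 5d
86 ^ cc = 4a
70 ^ 11 = 61
30 ^ d0 = e0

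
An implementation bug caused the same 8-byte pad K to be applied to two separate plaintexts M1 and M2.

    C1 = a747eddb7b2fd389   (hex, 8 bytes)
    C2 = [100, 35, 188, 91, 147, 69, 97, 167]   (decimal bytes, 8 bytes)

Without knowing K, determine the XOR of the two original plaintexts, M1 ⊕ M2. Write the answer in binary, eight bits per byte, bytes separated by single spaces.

11000011 01100100 01010001 10000000 11101000 01101010 10110010 00101110

C1 ⊕ C2 = (M1 ⊕ K) ⊕ (M2 ⊕ K) = M1 ⊕ M2 — the shared key cancels under XOR.
a7 XOR 64 = c3
47 XOR 23 = 64
ed XOR bc = 51
db XOR 5b = 80
7b XOR 93 = e8
2f XOR 45 = 6a
d3 XOR 61 = b2
89 XOR a7 = 2e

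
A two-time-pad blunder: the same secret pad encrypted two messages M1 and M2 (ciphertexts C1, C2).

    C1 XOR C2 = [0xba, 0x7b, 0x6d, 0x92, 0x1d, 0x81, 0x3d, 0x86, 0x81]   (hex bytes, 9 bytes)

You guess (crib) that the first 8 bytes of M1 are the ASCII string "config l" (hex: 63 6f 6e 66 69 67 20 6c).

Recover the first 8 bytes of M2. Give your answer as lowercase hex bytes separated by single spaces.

d9 14 03 f4 74 e6 1d ea

Since C1 ⊕ C2 = M1 ⊕ M2, XORing with the guessed M1 bytes yields the corresponding M2 bytes: M2 = (C1 ⊕ C2) ⊕ M1.
10111010 ⊕ 01100011 = 11011001
01111011 ⊕ 01101111 = 00010100
01101101 ⊕ 01101110 = 00000011
10010010 ⊕ 01100110 = 11110100
00011101 ⊕ 01101001 = 01110100
10000001 ⊕ 01100111 = 11100110
00111101 ⊕ 00100000 = 00011101
10000110 ⊕ 01101100 = 11101010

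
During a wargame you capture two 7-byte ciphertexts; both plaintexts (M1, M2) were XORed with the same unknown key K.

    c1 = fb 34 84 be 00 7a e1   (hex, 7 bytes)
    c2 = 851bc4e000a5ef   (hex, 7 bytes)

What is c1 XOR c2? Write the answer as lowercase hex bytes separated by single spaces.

7e 2f 40 5e 00 df 0e

c1 ⊕ c2 = (M1 ⊕ K) ⊕ (M2 ⊕ K) = M1 ⊕ M2 — the shared key cancels under XOR.
fb ^ 85 = 7e
34 ^ 1b = 2f
84 ^ c4 = 40
be ^ e0 = 5e
00 ^ 00 = 00
7a ^ a5 = df
e1 ^ ef = 0e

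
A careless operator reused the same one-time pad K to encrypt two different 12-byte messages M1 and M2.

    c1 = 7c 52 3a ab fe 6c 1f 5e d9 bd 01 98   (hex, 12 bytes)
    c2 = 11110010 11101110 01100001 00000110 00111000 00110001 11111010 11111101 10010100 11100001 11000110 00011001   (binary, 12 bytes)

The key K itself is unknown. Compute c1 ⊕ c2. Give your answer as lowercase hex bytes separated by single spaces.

c1 ⊕ c2 = (M1 ⊕ K) ⊕ (M2 ⊕ K) = M1 ⊕ M2 — the shared key cancels under XOR.
byte 0: 7c XOR f2 = 8e
byte 1: 52 XOR ee = bc
byte 2: 3a XOR 61 = 5b
byte 3: ab XOR 06 = ad
byte 4: fe XOR 38 = c6
byte 5: 6c XOR 31 = 5d
byte 6: 1f XOR fa = e5
byte 7: 5e XOR fd = a3
byte 8: d9 XOR 94 = 4d
byte 9: bd XOR e1 = 5c
byte 10: 01 XOR c6 = c7
byte 11: 98 XOR 19 = 81

8e bc 5b ad c6 5d e5 a3 4d 5c c7 81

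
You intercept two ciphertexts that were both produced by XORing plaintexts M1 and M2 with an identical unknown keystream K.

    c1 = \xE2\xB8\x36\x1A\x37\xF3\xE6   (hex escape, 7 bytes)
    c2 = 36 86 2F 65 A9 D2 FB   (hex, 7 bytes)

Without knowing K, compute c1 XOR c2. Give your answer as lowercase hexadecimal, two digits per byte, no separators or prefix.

d43e197f9e211d

c1 ⊕ c2 = (M1 ⊕ K) ⊕ (M2 ⊕ K) = M1 ⊕ M2 — the shared key cancels under XOR.
e2 xor 36 = d4
b8 xor 86 = 3e
36 xor 2f = 19
1a xor 65 = 7f
37 xor a9 = 9e
f3 xor d2 = 21
e6 xor fb = 1d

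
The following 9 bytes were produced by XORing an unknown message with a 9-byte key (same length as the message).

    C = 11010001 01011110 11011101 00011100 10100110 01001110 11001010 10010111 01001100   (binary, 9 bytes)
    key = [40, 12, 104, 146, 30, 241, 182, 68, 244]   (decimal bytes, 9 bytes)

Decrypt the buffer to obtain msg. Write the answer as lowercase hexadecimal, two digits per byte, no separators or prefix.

209 xor  40 = 249
 94 xor  12 =  82
221 xor 104 = 181
 28 xor 146 = 142
166 xor  30 = 184
 78 xor 241 = 191
202 xor 182 = 124
151 xor  68 = 211
 76 xor 244 = 184

f952b58eb8bf7cd3b8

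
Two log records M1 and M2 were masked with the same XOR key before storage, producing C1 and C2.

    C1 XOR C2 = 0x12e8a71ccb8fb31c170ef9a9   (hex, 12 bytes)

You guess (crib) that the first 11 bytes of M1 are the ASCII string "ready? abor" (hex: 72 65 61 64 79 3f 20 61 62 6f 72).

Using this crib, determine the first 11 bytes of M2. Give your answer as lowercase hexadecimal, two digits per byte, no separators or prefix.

Since C1 ⊕ C2 = M1 ⊕ M2, XORing with the guessed M1 bytes yields the corresponding M2 bytes: M2 = (C1 ⊕ C2) ⊕ M1.
00010010 ^ 01110010 = 01100000
11101000 ^ 01100101 = 10001101
10100111 ^ 01100001 = 11000110
00011100 ^ 01100100 = 01111000
11001011 ^ 01111001 = 10110010
10001111 ^ 00111111 = 10110000
10110011 ^ 00100000 = 10010011
00011100 ^ 01100001 = 01111101
00010111 ^ 01100010 = 01110101
00001110 ^ 01101111 = 01100001
11111001 ^ 01110010 = 10001011

608dc678b2b0937d75618b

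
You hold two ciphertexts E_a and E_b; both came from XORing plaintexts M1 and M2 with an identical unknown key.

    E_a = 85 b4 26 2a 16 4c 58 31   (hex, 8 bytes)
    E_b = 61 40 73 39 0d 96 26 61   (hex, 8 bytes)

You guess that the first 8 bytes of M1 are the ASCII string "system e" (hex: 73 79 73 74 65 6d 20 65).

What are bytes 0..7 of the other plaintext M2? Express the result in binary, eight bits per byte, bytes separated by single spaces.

10010111 10001101 00100110 01100111 01111110 10110111 01011110 00110101

First, E_a ⊕ E_b = (M1 ⊕ K) ⊕ (M2 ⊕ K) = M1 ⊕ M2, so the key drops out. Then M2 = (M1 ⊕ M2) ⊕ M1 over the first 8 bytes.
byte 0: (85 ^ 61) ^ 73 = e4 ^ 73 = 97
byte 1: (b4 ^ 40) ^ 79 = f4 ^ 79 = 8d
byte 2: (26 ^ 73) ^ 73 = 55 ^ 73 = 26
byte 3: (2a ^ 39) ^ 74 = 13 ^ 74 = 67
byte 4: (16 ^ 0d) ^ 65 = 1b ^ 65 = 7e
byte 5: (4c ^ 96) ^ 6d = da ^ 6d = b7
byte 6: (58 ^ 26) ^ 20 = 7e ^ 20 = 5e
byte 7: (31 ^ 61) ^ 65 = 50 ^ 65 = 35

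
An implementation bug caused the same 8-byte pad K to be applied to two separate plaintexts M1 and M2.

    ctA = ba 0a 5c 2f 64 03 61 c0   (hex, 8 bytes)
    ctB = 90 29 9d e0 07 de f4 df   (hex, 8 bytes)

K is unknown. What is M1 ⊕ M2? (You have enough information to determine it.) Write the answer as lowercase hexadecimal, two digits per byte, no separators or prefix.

2a23c1cf63dd951f

ctA ⊕ ctB = (M1 ⊕ K) ⊕ (M2 ⊕ K) = M1 ⊕ M2 — the shared key cancels under XOR.
byte 0: ba xor 90 = 2a
byte 1: 0a xor 29 = 23
byte 2: 5c xor 9d = c1
byte 3: 2f xor e0 = cf
byte 4: 64 xor 07 = 63
byte 5: 03 xor de = dd
byte 6: 61 xor f4 = 95
byte 7: c0 xor df = 1f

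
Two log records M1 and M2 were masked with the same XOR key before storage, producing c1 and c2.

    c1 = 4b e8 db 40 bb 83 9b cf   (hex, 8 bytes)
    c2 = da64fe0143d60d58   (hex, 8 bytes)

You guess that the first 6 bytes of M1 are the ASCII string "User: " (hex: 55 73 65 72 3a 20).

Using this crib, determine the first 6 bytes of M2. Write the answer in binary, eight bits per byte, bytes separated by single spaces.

First, c1 ⊕ c2 = (M1 ⊕ K) ⊕ (M2 ⊕ K) = M1 ⊕ M2, so the key drops out. Then M2 = (M1 ⊕ M2) ⊕ M1 over the first 6 bytes.
byte 0: (4b ⊕ da) ⊕ 55 = 91 ⊕ 55 = c4
byte 1: (e8 ⊕ 64) ⊕ 73 = 8c ⊕ 73 = ff
byte 2: (db ⊕ fe) ⊕ 65 = 25 ⊕ 65 = 40
byte 3: (40 ⊕ 01) ⊕ 72 = 41 ⊕ 72 = 33
byte 4: (bb ⊕ 43) ⊕ 3a = f8 ⊕ 3a = c2
byte 5: (83 ⊕ d6) ⊕ 20 = 55 ⊕ 20 = 75

11000100 11111111 01000000 00110011 11000010 01110101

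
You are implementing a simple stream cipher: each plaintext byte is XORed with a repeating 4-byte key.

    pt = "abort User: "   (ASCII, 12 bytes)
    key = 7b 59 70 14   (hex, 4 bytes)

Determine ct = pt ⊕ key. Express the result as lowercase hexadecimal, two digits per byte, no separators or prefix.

1a3b1f660f7925671e2b4a34

The 4-byte key repeats, so the effective keystream is 7b 59 70 14 7b 59 70 14 7b 59 70 14.
byte 0: 61 xor 7b = 1a
byte 1: 62 xor 59 = 3b
byte 2: 6f xor 70 = 1f
byte 3: 72 xor 14 = 66
byte 4: 74 xor 7b = 0f
byte 5: 20 xor 59 = 79
byte 6: 55 xor 70 = 25
byte 7: 73 xor 14 = 67
byte 8: 65 xor 7b = 1e
byte 9: 72 xor 59 = 2b
byte 10: 3a xor 70 = 4a
byte 11: 20 xor 14 = 34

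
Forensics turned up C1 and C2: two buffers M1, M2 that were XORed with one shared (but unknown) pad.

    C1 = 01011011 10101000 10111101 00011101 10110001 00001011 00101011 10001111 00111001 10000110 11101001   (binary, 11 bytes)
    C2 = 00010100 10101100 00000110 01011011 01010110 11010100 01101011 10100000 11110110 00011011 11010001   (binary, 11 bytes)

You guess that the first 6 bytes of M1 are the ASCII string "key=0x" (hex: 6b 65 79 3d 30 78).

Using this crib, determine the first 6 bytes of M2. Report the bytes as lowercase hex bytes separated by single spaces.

First, C1 ⊕ C2 = (M1 ⊕ K) ⊕ (M2 ⊕ K) = M1 ⊕ M2, so the key drops out. Then M2 = (M1 ⊕ M2) ⊕ M1 over the first 6 bytes.
byte 0: (5b ^ 14) ^ 6b = 4f ^ 6b = 24
byte 1: (a8 ^ ac) ^ 65 = 04 ^ 65 = 61
byte 2: (bd ^ 06) ^ 79 = bb ^ 79 = c2
byte 3: (1d ^ 5b) ^ 3d = 46 ^ 3d = 7b
byte 4: (b1 ^ 56) ^ 30 = e7 ^ 30 = d7
byte 5: (0b ^ d4) ^ 78 = df ^ 78 = a7

24 61 c2 7b d7 a7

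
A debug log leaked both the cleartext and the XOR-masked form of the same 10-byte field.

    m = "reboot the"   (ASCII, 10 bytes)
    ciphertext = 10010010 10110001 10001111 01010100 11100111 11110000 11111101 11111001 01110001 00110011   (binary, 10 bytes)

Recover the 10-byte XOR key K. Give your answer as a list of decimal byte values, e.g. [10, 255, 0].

[224, 212, 237, 59, 136, 132, 221, 141, 25, 86]

Since ciphertext = m ⊕ K, XORing both sides with m gives K = m ⊕ ciphertext.
72 ^ 92 = e0
65 ^ b1 = d4
62 ^ 8f = ed
6f ^ 54 = 3b
6f ^ e7 = 88
74 ^ f0 = 84
20 ^ fd = dd
74 ^ f9 = 8d
68 ^ 71 = 19
65 ^ 33 = 56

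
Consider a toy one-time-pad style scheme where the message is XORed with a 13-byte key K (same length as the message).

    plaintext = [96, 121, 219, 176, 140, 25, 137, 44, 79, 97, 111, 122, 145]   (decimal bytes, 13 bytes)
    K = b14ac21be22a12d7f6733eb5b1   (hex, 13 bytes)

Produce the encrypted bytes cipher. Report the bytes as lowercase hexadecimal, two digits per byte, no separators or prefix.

d13319ab6e339bfbb91251cf20

60 ^ b1 = d1
79 ^ 4a = 33
db ^ c2 = 19
b0 ^ 1b = ab
8c ^ e2 = 6e
19 ^ 2a = 33
89 ^ 12 = 9b
2c ^ d7 = fb
4f ^ f6 = b9
61 ^ 73 = 12
6f ^ 3e = 51
7a ^ b5 = cf
91 ^ b1 = 20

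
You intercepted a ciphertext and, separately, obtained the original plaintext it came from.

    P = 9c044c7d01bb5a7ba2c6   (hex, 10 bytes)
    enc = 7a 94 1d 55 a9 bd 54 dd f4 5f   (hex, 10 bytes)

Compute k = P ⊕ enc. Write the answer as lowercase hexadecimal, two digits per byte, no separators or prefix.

e6905128a8060ea65699

Since enc = P ⊕ k, XORing both sides with P gives k = P ⊕ enc.
byte 0: 9c ^ 7a = e6
byte 1: 04 ^ 94 = 90
byte 2: 4c ^ 1d = 51
byte 3: 7d ^ 55 = 28
byte 4: 01 ^ a9 = a8
byte 5: bb ^ bd = 06
byte 6: 5a ^ 54 = 0e
byte 7: 7b ^ dd = a6
byte 8: a2 ^ f4 = 56
byte 9: c6 ^ 5f = 99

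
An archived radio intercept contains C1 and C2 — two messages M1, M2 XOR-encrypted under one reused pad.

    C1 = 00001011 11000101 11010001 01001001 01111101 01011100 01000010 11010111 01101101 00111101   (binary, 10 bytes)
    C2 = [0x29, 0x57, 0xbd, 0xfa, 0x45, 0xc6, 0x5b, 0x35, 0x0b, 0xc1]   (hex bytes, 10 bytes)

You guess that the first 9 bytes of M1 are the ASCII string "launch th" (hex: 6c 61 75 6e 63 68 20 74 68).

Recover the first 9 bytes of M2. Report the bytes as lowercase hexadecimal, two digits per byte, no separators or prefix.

4ef319dd5bf239960e

First, C1 ⊕ C2 = (M1 ⊕ K) ⊕ (M2 ⊕ K) = M1 ⊕ M2, so the key drops out. Then M2 = (M1 ⊕ M2) ⊕ M1 over the first 9 bytes.
byte 0: (0b ^ 29) ^ 6c = 22 ^ 6c = 4e
byte 1: (c5 ^ 57) ^ 61 = 92 ^ 61 = f3
byte 2: (d1 ^ bd) ^ 75 = 6c ^ 75 = 19
byte 3: (49 ^ fa) ^ 6e = b3 ^ 6e = dd
byte 4: (7d ^ 45) ^ 63 = 38 ^ 63 = 5b
byte 5: (5c ^ c6) ^ 68 = 9a ^ 68 = f2
byte 6: (42 ^ 5b) ^ 20 = 19 ^ 20 = 39
byte 7: (d7 ^ 35) ^ 74 = e2 ^ 74 = 96
byte 8: (6d ^ 0b) ^ 68 = 66 ^ 68 = 0e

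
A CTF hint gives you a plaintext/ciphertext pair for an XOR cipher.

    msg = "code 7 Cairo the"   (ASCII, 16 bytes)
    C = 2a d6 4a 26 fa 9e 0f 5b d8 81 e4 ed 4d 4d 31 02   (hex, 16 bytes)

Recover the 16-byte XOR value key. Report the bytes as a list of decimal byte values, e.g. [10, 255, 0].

[73, 185, 46, 67, 218, 169, 47, 24, 185, 232, 150, 130, 109, 57, 89, 103]

Since C = msg ⊕ key, XORing both sides with msg gives key = msg ⊕ C.
01100011 xor 00101010 = 01001001
01101111 xor 11010110 = 10111001
01100100 xor 01001010 = 00101110
01100101 xor 00100110 = 01000011
00100000 xor 11111010 = 11011010
00110111 xor 10011110 = 10101001
00100000 xor 00001111 = 00101111
01000011 xor 01011011 = 00011000
01100001 xor 11011000 = 10111001
01101001 xor 10000001 = 11101000
01110010 xor 11100100 = 10010110
01101111 xor 11101101 = 10000010
00100000 xor 01001101 = 01101101
01110100 xor 01001101 = 00111001
01101000 xor 00110001 = 01011001
01100101 xor 00000010 = 01100111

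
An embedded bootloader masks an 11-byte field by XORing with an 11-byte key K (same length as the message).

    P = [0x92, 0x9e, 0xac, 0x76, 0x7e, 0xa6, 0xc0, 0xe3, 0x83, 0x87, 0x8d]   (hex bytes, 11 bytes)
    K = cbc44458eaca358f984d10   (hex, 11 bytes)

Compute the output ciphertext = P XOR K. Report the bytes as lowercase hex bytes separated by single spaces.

92 XOR cb = 59
9e XOR c4 = 5a
ac XOR 44 = e8
76 XOR 58 = 2e
7e XOR ea = 94
a6 XOR ca = 6c
c0 XOR 35 = f5
e3 XOR 8f = 6c
83 XOR 98 = 1b
87 XOR 4d = ca
8d XOR 10 = 9d

59 5a e8 2e 94 6c f5 6c 1b ca 9d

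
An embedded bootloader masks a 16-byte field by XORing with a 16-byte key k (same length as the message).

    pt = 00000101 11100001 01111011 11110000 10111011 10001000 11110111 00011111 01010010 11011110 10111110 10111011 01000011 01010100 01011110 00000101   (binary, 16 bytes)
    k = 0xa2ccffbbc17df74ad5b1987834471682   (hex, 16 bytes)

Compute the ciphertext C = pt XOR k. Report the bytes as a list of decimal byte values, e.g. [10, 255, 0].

[167, 45, 132, 75, 122, 245, 0, 85, 135, 111, 38, 195, 119, 19, 72, 135]

05 ^ a2 = a7
e1 ^ cc = 2d
7b ^ ff = 84
f0 ^ bb = 4b
bb ^ c1 = 7a
88 ^ 7d = f5
f7 ^ f7 = 00
1f ^ 4a = 55
52 ^ d5 = 87
de ^ b1 = 6f
be ^ 98 = 26
bb ^ 78 = c3
43 ^ 34 = 77
54 ^ 47 = 13
5e ^ 16 = 48
05 ^ 82 = 87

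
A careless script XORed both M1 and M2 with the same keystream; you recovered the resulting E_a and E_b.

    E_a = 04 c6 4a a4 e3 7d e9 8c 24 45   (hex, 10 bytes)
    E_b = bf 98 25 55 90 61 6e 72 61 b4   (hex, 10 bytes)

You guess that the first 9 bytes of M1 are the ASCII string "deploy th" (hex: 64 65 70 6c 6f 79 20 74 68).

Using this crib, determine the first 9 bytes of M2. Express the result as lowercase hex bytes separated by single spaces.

First, E_a ⊕ E_b = (M1 ⊕ K) ⊕ (M2 ⊕ K) = M1 ⊕ M2, so the key drops out. Then M2 = (M1 ⊕ M2) ⊕ M1 over the first 9 bytes.
byte 0: (04 ⊕ bf) ⊕ 64 = bb ⊕ 64 = df
byte 1: (c6 ⊕ 98) ⊕ 65 = 5e ⊕ 65 = 3b
byte 2: (4a ⊕ 25) ⊕ 70 = 6f ⊕ 70 = 1f
byte 3: (a4 ⊕ 55) ⊕ 6c = f1 ⊕ 6c = 9d
byte 4: (e3 ⊕ 90) ⊕ 6f = 73 ⊕ 6f = 1c
byte 5: (7d ⊕ 61) ⊕ 79 = 1c ⊕ 79 = 65
byte 6: (e9 ⊕ 6e) ⊕ 20 = 87 ⊕ 20 = a7
byte 7: (8c ⊕ 72) ⊕ 74 = fe ⊕ 74 = 8a
byte 8: (24 ⊕ 61) ⊕ 68 = 45 ⊕ 68 = 2d

df 3b 1f 9d 1c 65 a7 8a 2d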